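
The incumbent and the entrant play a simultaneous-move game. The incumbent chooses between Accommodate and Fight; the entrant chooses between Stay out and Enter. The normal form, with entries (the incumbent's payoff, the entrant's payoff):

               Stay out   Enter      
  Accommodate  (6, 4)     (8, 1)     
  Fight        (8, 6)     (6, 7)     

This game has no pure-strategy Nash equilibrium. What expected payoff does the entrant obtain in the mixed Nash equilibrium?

For the entrant to be willing to mix, the entrant must be indifferent between Stay out and Enter, which pins down the incumbent's mix.
  the entrant's payoff to Stay out: p·4 + (1−p)·6 = -2p + 6
  the entrant's payoff to Enter: p·1 + (1−p)·7 = -6p + 7
  -2p + 6 = -6p + 7  ⇒  4p = 1  ⇒  p = 1/4.
At equilibrium the entrant is indifferent across columns, so the entrant's payoff equals the payoff from Stay out: (1/4)·4 + (3/4)·6 = 11/2.

11/2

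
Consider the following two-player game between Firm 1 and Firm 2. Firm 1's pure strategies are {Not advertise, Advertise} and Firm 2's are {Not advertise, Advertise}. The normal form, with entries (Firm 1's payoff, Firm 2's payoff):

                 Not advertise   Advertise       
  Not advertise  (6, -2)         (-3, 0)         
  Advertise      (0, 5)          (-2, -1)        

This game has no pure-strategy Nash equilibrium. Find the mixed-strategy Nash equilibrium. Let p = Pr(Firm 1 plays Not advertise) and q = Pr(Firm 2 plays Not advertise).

p = 3/4, q = 1/7

In a mixed equilibrium Firm 2 is indifferent between Not advertise and Advertise; this condition fixes p.
  Firm 2's payoff from Not advertise: p·(-2) + (1−p)·5 = -7p + 5
  Firm 2's payoff from Advertise: p·0 + (1−p)·(-1) = p - 1
  -7p + 5 = p - 1  ⇒  -8p = -6  ⇒  p = 3/4.
For Firm 1 to be willing to mix, Firm 1 must be indifferent between Not advertise and Advertise, which pins down Firm 2's mix.
  Firm 1's payoff from Not advertise: q·6 + (1−q)·(-3) = 9q - 3
  Firm 1's payoff from Advertise: q·0 + (1−q)·(-2) = 2q - 2
  9q - 3 = 2q - 2  ⇒  7q = 1  ⇒  q = 1/7.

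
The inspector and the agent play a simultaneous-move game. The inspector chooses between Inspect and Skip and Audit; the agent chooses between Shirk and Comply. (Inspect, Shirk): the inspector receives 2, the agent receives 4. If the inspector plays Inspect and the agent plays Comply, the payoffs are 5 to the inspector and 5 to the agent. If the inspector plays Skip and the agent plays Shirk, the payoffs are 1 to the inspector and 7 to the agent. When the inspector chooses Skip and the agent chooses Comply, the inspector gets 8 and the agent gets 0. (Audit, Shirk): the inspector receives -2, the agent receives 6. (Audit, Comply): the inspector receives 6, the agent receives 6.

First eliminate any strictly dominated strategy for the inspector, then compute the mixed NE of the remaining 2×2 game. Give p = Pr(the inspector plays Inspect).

The inspector's strategy Audit is strictly dominated by Skip: 1 > -2 and 8 > 6. Eliminate Audit.
For the agent to be willing to mix, the agent must be indifferent between Shirk and Comply, which pins down the inspector's mix.
  the agent's payoff to Shirk: p·4 + (1−p)·7 = -3p + 7
  the agent's payoff to Comply: p·5 + (1−p)·0 = 5p
  -3p + 7 = 5p  ⇒  -8p = -7  ⇒  p = 7/8.

p = 7/8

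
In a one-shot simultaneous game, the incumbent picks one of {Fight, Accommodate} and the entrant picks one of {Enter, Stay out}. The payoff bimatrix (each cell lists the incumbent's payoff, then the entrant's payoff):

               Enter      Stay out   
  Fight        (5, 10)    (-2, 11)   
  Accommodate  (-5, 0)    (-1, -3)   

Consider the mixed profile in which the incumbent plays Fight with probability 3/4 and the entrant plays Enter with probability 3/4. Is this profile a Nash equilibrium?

Given the entrant's mix q = 3/4, the incumbent's payoff from Fight is 13/4 but from Accommodate is -4. The incumbent strictly prefers Fight, so the incumbent would not mix.
So the proposed profile is not a Nash equilibrium.

No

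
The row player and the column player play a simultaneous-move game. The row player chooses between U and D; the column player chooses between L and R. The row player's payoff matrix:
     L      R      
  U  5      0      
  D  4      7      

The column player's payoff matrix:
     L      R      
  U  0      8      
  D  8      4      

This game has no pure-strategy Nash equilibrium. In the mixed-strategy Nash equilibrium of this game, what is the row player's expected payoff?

35/8

In a mixed equilibrium the row player is indifferent between U and D; this condition fixes q.
  the row player's payoff from U: q·5 + (1−q)·0 = 5q
  the row player's payoff from D: q·4 + (1−q)·7 = -3q + 7
  5q = -3q + 7  ⇒  8q = 7  ⇒  q = 7/8.
At equilibrium the row player is indifferent across rows, so the row player's payoff equals the payoff from U: (7/8)·5 + (1/8)·0 = 35/8.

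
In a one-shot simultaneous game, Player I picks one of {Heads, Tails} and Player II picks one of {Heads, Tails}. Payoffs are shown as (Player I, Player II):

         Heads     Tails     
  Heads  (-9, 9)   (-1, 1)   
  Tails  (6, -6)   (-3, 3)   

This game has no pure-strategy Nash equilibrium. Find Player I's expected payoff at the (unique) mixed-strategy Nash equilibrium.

In a mixed equilibrium Player I is indifferent between Heads and Tails; this condition fixes q.
  Player I's payoff to Heads: q·(-9) + (1−q)·(-1) = -8q - 1
  Player I's payoff to Tails: q·6 + (1−q)·(-3) = 9q - 3
  -8q - 1 = 9q - 3  ⇒  -17q = -2  ⇒  q = 2/17.
At equilibrium Player I is indifferent across rows, so Player I's payoff equals the payoff from Heads: (2/17)·(-9) + (15/17)·(-1) = -33/17.

-33/17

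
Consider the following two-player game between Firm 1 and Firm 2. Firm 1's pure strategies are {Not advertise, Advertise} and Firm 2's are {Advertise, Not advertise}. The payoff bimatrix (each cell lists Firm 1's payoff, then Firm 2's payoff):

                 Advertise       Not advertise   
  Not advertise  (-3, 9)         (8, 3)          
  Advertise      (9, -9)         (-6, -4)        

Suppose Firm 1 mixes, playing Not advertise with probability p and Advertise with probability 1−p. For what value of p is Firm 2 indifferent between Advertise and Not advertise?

p = 5/11

Set Firm 2's expected payoff from Advertise equal to that from Not advertise:
  Firm 2's payoff to Advertise: p·9 + (1−p)·(-9) = 18p - 9
  Firm 2's payoff to Not advertise: p·3 + (1−p)·(-4) = 7p - 4
  18p - 9 = 7p - 4  ⇒  11p = 5  ⇒  p = 5/11.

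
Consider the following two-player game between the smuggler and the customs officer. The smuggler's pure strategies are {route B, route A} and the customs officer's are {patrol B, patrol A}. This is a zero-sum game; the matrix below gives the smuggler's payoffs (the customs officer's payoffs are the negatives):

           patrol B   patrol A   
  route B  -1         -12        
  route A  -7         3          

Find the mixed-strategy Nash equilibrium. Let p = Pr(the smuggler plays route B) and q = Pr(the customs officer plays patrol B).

For the customs officer to be willing to mix, the customs officer must be indifferent between patrol B and patrol A, which pins down the smuggler's mix.
  the customs officer's expected payoff from patrol B: p·1 + (1−p)·7 = -6p + 7
  the customs officer's expected payoff from patrol A: p·12 + (1−p)·(-3) = 15p - 3
  -6p + 7 = 15p - 3  ⇒  -21p = -10  ⇒  p = 10/21.
The smuggler's indifference between route B and route A determines the customs officer's mixing probability q:
  the smuggler's payoff to route B: q·(-1) + (1−q)·(-12) = 11q - 12
  the smuggler's payoff to route A: q·(-7) + (1−q)·3 = -10q + 3
  11q - 12 = -10q + 3  ⇒  21q = 15  ⇒  q = 5/7.

p = 10/21, q = 5/7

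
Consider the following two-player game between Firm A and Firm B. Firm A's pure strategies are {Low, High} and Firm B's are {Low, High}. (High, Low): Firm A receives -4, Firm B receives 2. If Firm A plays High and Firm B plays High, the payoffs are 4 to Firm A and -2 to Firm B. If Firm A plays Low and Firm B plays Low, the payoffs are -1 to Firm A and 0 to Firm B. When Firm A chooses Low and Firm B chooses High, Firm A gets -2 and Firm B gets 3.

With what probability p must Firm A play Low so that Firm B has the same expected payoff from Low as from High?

Firm B's indifference between Low and High determines Firm A's mixing probability p:
  Firm B's payoff from Low: p·0 + (1−p)·2 = -2p + 2
  Firm B's payoff from High: p·3 + (1−p)·(-2) = 5p - 2
  -2p + 2 = 5p - 2  ⇒  -7p = -4  ⇒  p = 4/7.

p = 4/7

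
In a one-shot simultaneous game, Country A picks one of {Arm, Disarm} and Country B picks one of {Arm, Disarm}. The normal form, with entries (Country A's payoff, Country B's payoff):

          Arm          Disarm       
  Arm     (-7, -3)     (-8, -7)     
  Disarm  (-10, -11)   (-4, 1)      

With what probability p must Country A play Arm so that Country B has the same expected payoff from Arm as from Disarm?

p = 3/4

In a mixed equilibrium Country B is indifferent between Arm and Disarm; this condition fixes p.
  Country B's expected payoff from Arm: p·(-3) + (1−p)·(-11) = 8p - 11
  Country B's expected payoff from Disarm: p·(-7) + (1−p)·1 = -8p + 1
  8p - 11 = -8p + 1  ⇒  16p = 12  ⇒  p = 3/4.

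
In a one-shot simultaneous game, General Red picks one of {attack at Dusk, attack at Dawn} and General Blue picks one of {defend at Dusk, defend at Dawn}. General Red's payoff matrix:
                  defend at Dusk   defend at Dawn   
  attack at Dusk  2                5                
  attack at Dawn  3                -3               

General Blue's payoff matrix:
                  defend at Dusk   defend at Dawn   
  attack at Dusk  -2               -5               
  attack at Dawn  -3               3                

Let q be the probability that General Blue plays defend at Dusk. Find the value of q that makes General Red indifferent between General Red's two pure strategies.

q = 8/9

Set General Red's expected payoff from attack at Dusk equal to that from attack at Dawn:
  General Red's payoff from attack at Dusk: q·2 + (1−q)·5 = -3q + 5
  General Red's payoff from attack at Dawn: q·3 + (1−q)·(-3) = 6q - 3
  -3q + 5 = 6q - 3  ⇒  -9q = -8  ⇒  q = 8/9.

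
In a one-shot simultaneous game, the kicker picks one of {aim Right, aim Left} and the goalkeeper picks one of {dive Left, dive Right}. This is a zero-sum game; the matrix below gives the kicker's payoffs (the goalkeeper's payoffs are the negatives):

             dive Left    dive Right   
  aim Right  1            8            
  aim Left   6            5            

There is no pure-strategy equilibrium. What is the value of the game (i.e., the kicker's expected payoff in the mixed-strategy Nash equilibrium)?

Set the kicker's expected payoff from aim Right equal to that from aim Left:
  the kicker's payoff from aim Right: q·1 + (1−q)·8 = -7q + 8
  the kicker's payoff from aim Left: q·6 + (1−q)·5 = q + 5
  -7q + 8 = q + 5  ⇒  -8q = -3  ⇒  q = 3/8.
The value is the kicker's expected payoff against this mix (using aim Right): (3/8)·1 + (5/8)·8 = 43/8.

v = 43/8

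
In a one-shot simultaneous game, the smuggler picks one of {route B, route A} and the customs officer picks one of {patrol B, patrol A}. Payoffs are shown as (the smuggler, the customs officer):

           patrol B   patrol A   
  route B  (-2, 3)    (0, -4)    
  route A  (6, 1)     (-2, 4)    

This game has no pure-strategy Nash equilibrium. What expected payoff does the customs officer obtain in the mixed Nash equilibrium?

The customs officer's indifference between patrol B and patrol A determines the smuggler's mixing probability p:
  the customs officer's payoff from patrol B: p·3 + (1−p)·1 = 2p + 1
  the customs officer's payoff from patrol A: p·(-4) + (1−p)·4 = -8p + 4
  2p + 1 = -8p + 4  ⇒  10p = 3  ⇒  p = 3/10.
At equilibrium the customs officer is indifferent across columns, so the customs officer's payoff equals the payoff from patrol B: (3/10)·3 + (7/10)·1 = 8/5.

8/5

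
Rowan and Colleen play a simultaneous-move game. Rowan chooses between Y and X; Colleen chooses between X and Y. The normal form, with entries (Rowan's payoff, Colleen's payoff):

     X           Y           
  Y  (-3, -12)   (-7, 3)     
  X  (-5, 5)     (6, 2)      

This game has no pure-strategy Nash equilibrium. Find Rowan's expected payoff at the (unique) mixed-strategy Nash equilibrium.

Colleen's mix must leave Rowan indifferent between Y and X.
  Rowan's payoff from Y: q·(-3) + (1−q)·(-7) = 4q - 7
  Rowan's payoff from X: q·(-5) + (1−q)·6 = -11q + 6
  4q - 7 = -11q + 6  ⇒  15q = 13  ⇒  q = 13/15.
At equilibrium Rowan is indifferent across rows, so Rowan's payoff equals the payoff from Y: (13/15)·(-3) + (2/15)·(-7) = -53/15.

-53/15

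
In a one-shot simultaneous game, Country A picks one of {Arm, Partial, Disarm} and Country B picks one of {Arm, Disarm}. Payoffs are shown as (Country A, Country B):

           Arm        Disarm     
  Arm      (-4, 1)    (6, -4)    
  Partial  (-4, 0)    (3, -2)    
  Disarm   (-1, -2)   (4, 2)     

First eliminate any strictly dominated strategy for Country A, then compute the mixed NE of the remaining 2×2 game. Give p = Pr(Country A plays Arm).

Country A's strategy Partial is strictly dominated by Disarm: -1 > -4 and 4 > 3. Eliminate Partial.
For Country B to be willing to mix, Country B must be indifferent between Arm and Disarm, which pins down Country A's mix.
  Country B's payoff to Arm: p·1 + (1−p)·(-2) = 3p - 2
  Country B's payoff to Disarm: p·(-4) + (1−p)·2 = -6p + 2
  3p - 2 = -6p + 2  ⇒  9p = 4  ⇒  p = 4/9.

p = 4/9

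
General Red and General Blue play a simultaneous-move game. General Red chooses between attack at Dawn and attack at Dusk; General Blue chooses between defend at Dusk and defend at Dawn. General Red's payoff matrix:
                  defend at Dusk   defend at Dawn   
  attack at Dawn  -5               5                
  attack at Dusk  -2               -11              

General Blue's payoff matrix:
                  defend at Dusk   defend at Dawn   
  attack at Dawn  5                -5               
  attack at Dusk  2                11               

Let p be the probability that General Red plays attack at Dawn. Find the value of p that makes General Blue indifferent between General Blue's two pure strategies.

Set General Blue's expected payoff from defend at Dusk equal to that from defend at Dawn:
  General Blue's expected payoff from defend at Dusk: p·5 + (1−p)·2 = 3p + 2
  General Blue's expected payoff from defend at Dawn: p·(-5) + (1−p)·11 = -16p + 11
  3p + 2 = -16p + 11  ⇒  19p = 9  ⇒  p = 9/19.

p = 9/19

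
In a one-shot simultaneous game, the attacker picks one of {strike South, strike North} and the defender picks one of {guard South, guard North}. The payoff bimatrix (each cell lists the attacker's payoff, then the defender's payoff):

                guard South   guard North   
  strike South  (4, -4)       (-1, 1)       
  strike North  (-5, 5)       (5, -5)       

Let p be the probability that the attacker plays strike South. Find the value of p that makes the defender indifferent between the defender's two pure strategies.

The defender's indifference between guard South and guard North determines the attacker's mixing probability p:
  the defender's payoff from guard South: p·(-4) + (1−p)·5 = -9p + 5
  the defender's payoff from guard North: p·1 + (1−p)·(-5) = 6p - 5
  -9p + 5 = 6p - 5  ⇒  -15p = -10  ⇒  p = 2/3.

p = 2/3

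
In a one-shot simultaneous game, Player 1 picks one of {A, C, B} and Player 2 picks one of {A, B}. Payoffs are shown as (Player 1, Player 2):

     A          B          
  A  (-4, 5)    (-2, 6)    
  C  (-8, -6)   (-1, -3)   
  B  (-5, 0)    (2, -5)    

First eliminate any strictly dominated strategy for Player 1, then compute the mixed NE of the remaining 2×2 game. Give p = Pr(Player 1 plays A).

Player 1's strategy C is strictly dominated by B: -5 > -8 and 2 > -1. Eliminate C.
Player 1's mix must leave Player 2 indifferent between A and B.
  Player 2's expected payoff from A: p·5 + (1−p)·0 = 5p
  Player 2's expected payoff from B: p·6 + (1−p)·(-5) = 11p - 5
  5p = 11p - 5  ⇒  -6p = -5  ⇒  p = 5/6.

p = 5/6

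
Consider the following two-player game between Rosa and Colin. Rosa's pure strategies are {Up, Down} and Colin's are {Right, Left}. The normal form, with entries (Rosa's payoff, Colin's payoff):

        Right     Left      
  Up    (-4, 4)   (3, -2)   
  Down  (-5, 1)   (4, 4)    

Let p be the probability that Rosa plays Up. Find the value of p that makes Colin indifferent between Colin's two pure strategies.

Set Colin's expected payoff from Right equal to that from Left:
  Colin's payoff to Right: p·4 + (1−p)·1 = 3p + 1
  Colin's payoff to Left: p·(-2) + (1−p)·4 = -6p + 4
  3p + 1 = -6p + 4  ⇒  9p = 3  ⇒  p = 1/3.

p = 1/3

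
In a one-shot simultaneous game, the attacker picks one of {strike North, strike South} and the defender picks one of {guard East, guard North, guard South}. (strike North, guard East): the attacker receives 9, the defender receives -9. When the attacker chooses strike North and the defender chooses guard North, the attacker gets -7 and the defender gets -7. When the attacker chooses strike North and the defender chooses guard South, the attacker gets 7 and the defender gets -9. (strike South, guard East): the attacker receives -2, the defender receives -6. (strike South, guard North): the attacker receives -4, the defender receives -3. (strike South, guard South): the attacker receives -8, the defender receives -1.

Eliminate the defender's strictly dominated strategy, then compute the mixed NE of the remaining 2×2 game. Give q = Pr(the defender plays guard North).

q = 5/6

The defender's strategy guard East is strictly dominated by guard North: -7 > -9 and -3 > -6. Eliminate guard East.
The defender's mix must leave the attacker indifferent between strike North and strike South.
  the attacker's payoff from strike North: q·(-7) + (1−q)·7 = -14q + 7
  the attacker's payoff from strike South: q·(-4) + (1−q)·(-8) = 4q - 8
  -14q + 7 = 4q - 8  ⇒  -18q = -15  ⇒  q = 5/6.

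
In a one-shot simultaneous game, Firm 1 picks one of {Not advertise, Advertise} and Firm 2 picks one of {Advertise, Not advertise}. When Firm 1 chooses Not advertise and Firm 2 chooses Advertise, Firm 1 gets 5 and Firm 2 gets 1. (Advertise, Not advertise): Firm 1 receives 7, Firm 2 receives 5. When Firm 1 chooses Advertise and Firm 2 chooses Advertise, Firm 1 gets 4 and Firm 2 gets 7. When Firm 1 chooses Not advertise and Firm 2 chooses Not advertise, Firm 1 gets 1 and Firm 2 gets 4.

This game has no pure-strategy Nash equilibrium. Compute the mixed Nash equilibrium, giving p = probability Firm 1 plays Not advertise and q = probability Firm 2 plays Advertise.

Firm 2's indifference between Advertise and Not advertise determines Firm 1's mixing probability p:
  Firm 2's payoff to Advertise: p·1 + (1−p)·7 = -6p + 7
  Firm 2's payoff to Not advertise: p·4 + (1−p)·5 = -p + 5
  -6p + 7 = -p + 5  ⇒  -5p = -2  ⇒  p = 2/5.
Firm 1's indifference between Not advertise and Advertise determines Firm 2's mixing probability q:
  Firm 1's payoff to Not advertise: q·5 + (1−q)·1 = 4q + 1
  Firm 1's payoff to Advertise: q·4 + (1−q)·7 = -3q + 7
  4q + 1 = -3q + 7  ⇒  7q = 6  ⇒  q = 6/7.

p = 2/5, q = 6/7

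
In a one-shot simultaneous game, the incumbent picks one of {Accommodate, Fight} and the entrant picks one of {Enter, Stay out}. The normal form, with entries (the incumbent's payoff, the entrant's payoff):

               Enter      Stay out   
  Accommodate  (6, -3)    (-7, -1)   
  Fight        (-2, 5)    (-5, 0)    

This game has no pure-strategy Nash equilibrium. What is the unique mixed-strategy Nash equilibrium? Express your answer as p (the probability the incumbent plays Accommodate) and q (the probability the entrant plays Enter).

p = 5/7, q = 1/5

Set the entrant's expected payoff from Enter equal to that from Stay out:
  the entrant's expected payoff from Enter: p·(-3) + (1−p)·5 = -8p + 5
  the entrant's expected payoff from Stay out: p·(-1) + (1−p)·0 = -p
  -8p + 5 = -p  ⇒  -7p = -5  ⇒  p = 5/7.
In a mixed equilibrium the incumbent is indifferent between Accommodate and Fight; this condition fixes q.
  the incumbent's payoff from Accommodate: q·6 + (1−q)·(-7) = 13q - 7
  the incumbent's payoff from Fight: q·(-2) + (1−q)·(-5) = 3q - 5
  13q - 7 = 3q - 5  ⇒  10q = 2  ⇒  q = 1/5.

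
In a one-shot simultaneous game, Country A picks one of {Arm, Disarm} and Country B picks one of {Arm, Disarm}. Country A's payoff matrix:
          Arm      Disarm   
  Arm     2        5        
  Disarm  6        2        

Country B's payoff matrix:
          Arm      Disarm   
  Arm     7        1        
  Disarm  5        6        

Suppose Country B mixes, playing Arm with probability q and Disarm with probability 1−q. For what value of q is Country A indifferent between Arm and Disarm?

q = 3/7

Country A's indifference between Arm and Disarm determines Country B's mixing probability q:
  Country A's expected payoff from Arm: q·2 + (1−q)·5 = -3q + 5
  Country A's expected payoff from Disarm: q·6 + (1−q)·2 = 4q + 2
  -3q + 5 = 4q + 2  ⇒  -7q = -3  ⇒  q = 3/7.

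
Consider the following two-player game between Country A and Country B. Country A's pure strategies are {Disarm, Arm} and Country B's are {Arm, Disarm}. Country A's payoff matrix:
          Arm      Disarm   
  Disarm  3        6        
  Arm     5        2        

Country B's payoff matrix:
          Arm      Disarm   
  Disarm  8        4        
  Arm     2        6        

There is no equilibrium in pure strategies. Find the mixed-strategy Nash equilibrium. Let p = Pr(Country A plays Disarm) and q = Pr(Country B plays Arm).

In a mixed equilibrium Country B is indifferent between Arm and Disarm; this condition fixes p.
  Country B's payoff to Arm: p·8 + (1−p)·2 = 6p + 2
  Country B's payoff to Disarm: p·4 + (1−p)·6 = -2p + 6
  6p + 2 = -2p + 6  ⇒  8p = 4  ⇒  p = 1/2.
Set Country A's expected payoff from Disarm equal to that from Arm:
  Country A's payoff from Disarm: q·3 + (1−q)·6 = -3q + 6
  Country A's payoff from Arm: q·5 + (1−q)·2 = 3q + 2
  -3q + 6 = 3q + 2  ⇒  -6q = -4  ⇒  q = 2/3.

p = 1/2, q = 2/3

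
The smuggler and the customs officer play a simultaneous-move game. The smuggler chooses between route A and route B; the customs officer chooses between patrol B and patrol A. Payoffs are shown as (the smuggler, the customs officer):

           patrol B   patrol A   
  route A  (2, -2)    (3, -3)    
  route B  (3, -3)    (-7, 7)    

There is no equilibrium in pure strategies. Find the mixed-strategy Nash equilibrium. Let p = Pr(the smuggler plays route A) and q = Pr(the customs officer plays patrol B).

p = 10/11, q = 10/11

The smuggler's mix must leave the customs officer indifferent between patrol B and patrol A.
  the customs officer's payoff to patrol B: p·(-2) + (1−p)·(-3) = p - 3
  the customs officer's payoff to patrol A: p·(-3) + (1−p)·7 = -10p + 7
  p - 3 = -10p + 7  ⇒  11p = 10  ⇒  p = 10/11.
The customs officer's mix must leave the smuggler indifferent between route A and route B.
  the smuggler's expected payoff from route A: q·2 + (1−q)·3 = -q + 3
  the smuggler's expected payoff from route B: q·3 + (1−q)·(-7) = 10q - 7
  -q + 3 = 10q - 7  ⇒  -11q = -10  ⇒  q = 10/11.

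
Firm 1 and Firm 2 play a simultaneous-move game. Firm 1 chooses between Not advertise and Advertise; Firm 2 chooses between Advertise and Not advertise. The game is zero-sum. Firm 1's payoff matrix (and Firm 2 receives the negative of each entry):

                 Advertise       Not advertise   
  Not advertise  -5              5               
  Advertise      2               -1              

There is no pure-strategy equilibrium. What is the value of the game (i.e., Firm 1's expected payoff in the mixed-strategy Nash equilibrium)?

v = 5/13

Set Firm 1's expected payoff from Not advertise equal to that from Advertise:
  Firm 1's payoff from Not advertise: q·(-5) + (1−q)·5 = -10q + 5
  Firm 1's payoff from Advertise: q·2 + (1−q)·(-1) = 3q - 1
  -10q + 5 = 3q - 1  ⇒  -13q = -6  ⇒  q = 6/13.
The value is Firm 1's expected payoff against this mix (using Not advertise): (6/13)·(-5) + (7/13)·5 = 5/13.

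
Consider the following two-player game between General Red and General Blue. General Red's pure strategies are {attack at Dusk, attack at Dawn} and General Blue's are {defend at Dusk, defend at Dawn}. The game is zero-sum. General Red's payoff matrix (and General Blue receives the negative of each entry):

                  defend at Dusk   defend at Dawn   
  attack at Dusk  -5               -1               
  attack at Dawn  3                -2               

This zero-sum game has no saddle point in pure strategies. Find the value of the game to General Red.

For General Red to be willing to mix, General Red must be indifferent between attack at Dusk and attack at Dawn, which pins down General Blue's mix.
  General Red's payoff from attack at Dusk: q·(-5) + (1−q)·(-1) = -4q - 1
  General Red's payoff from attack at Dawn: q·3 + (1−q)·(-2) = 5q - 2
  -4q - 1 = 5q - 2  ⇒  -9q = -1  ⇒  q = 1/9.
The value is General Red's expected payoff against this mix (using attack at Dusk): (1/9)·(-5) + (8/9)·(-1) = -13/9.

v = -13/9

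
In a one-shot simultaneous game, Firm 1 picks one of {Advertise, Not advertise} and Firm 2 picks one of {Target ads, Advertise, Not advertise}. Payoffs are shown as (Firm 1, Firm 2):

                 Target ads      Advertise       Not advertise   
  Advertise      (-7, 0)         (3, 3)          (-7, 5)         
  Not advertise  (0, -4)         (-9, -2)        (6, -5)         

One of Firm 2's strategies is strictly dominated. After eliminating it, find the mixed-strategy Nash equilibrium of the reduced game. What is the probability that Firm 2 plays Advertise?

q = 13/25

Firm 2's strategy Target ads is strictly dominated by Advertise: 3 > 0 and -2 > -4. Eliminate Target ads.
Set Firm 1's expected payoff from Advertise equal to that from Not advertise:
  Firm 1's expected payoff from Advertise: q·3 + (1−q)·(-7) = 10q - 7
  Firm 1's expected payoff from Not advertise: q·(-9) + (1−q)·6 = -15q + 6
  10q - 7 = -15q + 6  ⇒  25q = 13  ⇒  q = 13/25.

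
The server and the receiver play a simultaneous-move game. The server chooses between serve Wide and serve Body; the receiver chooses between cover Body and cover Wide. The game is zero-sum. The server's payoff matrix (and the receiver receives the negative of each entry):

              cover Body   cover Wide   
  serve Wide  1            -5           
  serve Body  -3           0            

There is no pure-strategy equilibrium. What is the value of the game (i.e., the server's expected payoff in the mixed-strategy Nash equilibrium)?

v = -5/3

For the server to be willing to mix, the server must be indifferent between serve Wide and serve Body, which pins down the receiver's mix.
  the server's payoff from serve Wide: q·1 + (1−q)·(-5) = 6q - 5
  the server's payoff from serve Body: q·(-3) + (1−q)·0 = -3q
  6q - 5 = -3q  ⇒  9q = 5  ⇒  q = 5/9.
The value is the server's expected payoff against this mix (using serve Wide): (5/9)·1 + (4/9)·(-5) = -5/3.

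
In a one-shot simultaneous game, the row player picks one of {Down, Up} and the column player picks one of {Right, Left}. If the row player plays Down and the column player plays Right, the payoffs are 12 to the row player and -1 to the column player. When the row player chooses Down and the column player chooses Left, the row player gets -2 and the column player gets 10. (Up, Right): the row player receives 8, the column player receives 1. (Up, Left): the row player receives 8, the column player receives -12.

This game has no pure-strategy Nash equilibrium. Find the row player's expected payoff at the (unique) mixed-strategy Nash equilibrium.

8

In a mixed equilibrium the row player is indifferent between Down and Up; this condition fixes q.
  the row player's payoff to Down: q·12 + (1−q)·(-2) = 14q - 2
  the row player's payoff to Up: q·8 + (1−q)·8 = 8
  14q - 2 = 8  ⇒  14q = 10  ⇒  q = 5/7.
At equilibrium the row player is indifferent across rows, so the row player's payoff equals the payoff from Down: (5/7)·12 + (2/7)·(-2) = 8.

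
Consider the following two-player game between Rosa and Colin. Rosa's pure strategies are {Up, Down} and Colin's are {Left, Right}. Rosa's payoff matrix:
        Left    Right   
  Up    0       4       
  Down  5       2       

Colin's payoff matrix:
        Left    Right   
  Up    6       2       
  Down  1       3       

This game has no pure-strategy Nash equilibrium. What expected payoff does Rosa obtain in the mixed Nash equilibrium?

Rosa's indifference between Up and Down determines Colin's mixing probability q:
  Rosa's payoff to Up: q·0 + (1−q)·4 = -4q + 4
  Rosa's payoff to Down: q·5 + (1−q)·2 = 3q + 2
  -4q + 4 = 3q + 2  ⇒  -7q = -2  ⇒  q = 2/7.
At equilibrium Rosa is indifferent across rows, so Rosa's payoff equals the payoff from Up: (2/7)·0 + (5/7)·4 = 20/7.

20/7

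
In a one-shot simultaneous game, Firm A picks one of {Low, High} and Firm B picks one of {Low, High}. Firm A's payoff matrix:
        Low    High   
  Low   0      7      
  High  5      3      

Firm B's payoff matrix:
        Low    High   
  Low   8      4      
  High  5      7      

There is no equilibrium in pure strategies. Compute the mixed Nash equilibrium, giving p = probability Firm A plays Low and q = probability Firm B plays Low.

Firm B's indifference between Low and High determines Firm A's mixing probability p:
  Firm B's expected payoff from Low: p·8 + (1−p)·5 = 3p + 5
  Firm B's expected payoff from High: p·4 + (1−p)·7 = -3p + 7
  3p + 5 = -3p + 7  ⇒  6p = 2  ⇒  p = 1/3.
Set Firm A's expected payoff from Low equal to that from High:
  Firm A's expected payoff from Low: q·0 + (1−q)·7 = -7q + 7
  Firm A's expected payoff from High: q·5 + (1−q)·3 = 2q + 3
  -7q + 7 = 2q + 3  ⇒  -9q = -4  ⇒  q = 4/9.

p = 1/3, q = 4/9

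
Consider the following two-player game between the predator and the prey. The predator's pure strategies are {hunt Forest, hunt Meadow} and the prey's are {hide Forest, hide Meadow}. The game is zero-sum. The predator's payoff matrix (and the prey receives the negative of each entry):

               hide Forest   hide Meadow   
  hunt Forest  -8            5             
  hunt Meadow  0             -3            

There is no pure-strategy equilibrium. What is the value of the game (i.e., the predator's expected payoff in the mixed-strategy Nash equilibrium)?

The predator's indifference between hunt Forest and hunt Meadow determines the prey's mixing probability q:
  the predator's payoff to hunt Forest: q·(-8) + (1−q)·5 = -13q + 5
  the predator's payoff to hunt Meadow: q·0 + (1−q)·(-3) = 3q - 3
  -13q + 5 = 3q - 3  ⇒  -16q = -8  ⇒  q = 1/2.
The value is the predator's expected payoff against this mix (using hunt Forest): (1/2)·(-8) + (1/2)·5 = -3/2.

v = -3/2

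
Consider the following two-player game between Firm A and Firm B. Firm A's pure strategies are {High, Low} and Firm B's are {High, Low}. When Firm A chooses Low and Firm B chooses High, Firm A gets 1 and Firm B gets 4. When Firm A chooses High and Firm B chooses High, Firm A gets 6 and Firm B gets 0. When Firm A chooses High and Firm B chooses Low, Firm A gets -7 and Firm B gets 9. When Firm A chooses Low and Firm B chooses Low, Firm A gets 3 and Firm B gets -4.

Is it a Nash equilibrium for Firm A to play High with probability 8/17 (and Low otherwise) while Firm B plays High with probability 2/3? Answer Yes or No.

Check Firm B's indifference given Firm A's mix p = 8/17:
  payoff from High = 36/17; payoff from Low = 36/17 — equal.
Check Firm A's indifference given Firm B's mix q = 2/3:
  payoff from High = 5/3; payoff from Low = 5/3 — equal.
Both players are indifferent, so neither can profitably deviate.

Yes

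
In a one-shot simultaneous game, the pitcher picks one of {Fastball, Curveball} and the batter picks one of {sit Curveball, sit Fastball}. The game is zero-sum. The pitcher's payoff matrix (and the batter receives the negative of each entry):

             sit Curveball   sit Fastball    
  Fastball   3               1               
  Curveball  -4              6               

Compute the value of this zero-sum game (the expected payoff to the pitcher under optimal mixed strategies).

v = 11/6

The pitcher's indifference between Fastball and Curveball determines the batter's mixing probability q:
  the pitcher's payoff to Fastball: q·3 + (1−q)·1 = 2q + 1
  the pitcher's payoff to Curveball: q·(-4) + (1−q)·6 = -10q + 6
  2q + 1 = -10q + 6  ⇒  12q = 5  ⇒  q = 5/12.
The value is the pitcher's expected payoff against this mix (using Fastball): (5/12)·3 + (7/12)·1 = 11/6.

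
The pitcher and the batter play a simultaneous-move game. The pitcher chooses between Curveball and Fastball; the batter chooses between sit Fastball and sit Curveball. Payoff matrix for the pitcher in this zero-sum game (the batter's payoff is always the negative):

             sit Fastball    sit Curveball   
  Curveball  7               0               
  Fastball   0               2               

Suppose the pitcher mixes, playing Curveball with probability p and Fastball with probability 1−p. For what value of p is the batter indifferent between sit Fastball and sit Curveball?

p = 2/9

For the batter to be willing to mix, the batter must be indifferent between sit Fastball and sit Curveball, which pins down the pitcher's mix.
  the batter's expected payoff from sit Fastball: p·(-7) + (1−p)·0 = -7p
  the batter's expected payoff from sit Curveball: p·0 + (1−p)·(-2) = 2p - 2
  -7p = 2p - 2  ⇒  -9p = -2  ⇒  p = 2/9.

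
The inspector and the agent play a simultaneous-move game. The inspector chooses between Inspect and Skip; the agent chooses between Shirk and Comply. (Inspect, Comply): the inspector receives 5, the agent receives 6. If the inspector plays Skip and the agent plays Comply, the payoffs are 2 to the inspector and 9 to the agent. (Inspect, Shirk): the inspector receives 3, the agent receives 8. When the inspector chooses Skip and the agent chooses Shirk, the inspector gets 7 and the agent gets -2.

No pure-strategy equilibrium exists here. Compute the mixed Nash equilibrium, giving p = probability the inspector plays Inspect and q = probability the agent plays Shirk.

In a mixed equilibrium the agent is indifferent between Shirk and Comply; this condition fixes p.
  the agent's payoff from Shirk: p·8 + (1−p)·(-2) = 10p - 2
  the agent's payoff from Comply: p·6 + (1−p)·9 = -3p + 9
  10p - 2 = -3p + 9  ⇒  13p = 11  ⇒  p = 11/13.
In a mixed equilibrium the inspector is indifferent between Inspect and Skip; this condition fixes q.
  the inspector's payoff from Inspect: q·3 + (1−q)·5 = -2q + 5
  the inspector's payoff from Skip: q·7 + (1−q)·2 = 5q + 2
  -2q + 5 = 5q + 2  ⇒  -7q = -3  ⇒  q = 3/7.

p = 11/13, q = 3/7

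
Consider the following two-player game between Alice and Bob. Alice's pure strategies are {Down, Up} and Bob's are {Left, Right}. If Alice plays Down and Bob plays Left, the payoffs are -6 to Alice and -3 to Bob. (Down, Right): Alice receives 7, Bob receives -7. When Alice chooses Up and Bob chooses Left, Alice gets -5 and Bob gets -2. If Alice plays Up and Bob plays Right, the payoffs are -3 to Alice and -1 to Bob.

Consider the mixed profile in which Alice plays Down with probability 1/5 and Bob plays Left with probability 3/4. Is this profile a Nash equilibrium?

Given Bob's mix q = 3/4, Alice's payoff from Down is -11/4 but from Up is -9/2. Alice strictly prefers Down, so Alice would not mix.
So the proposed profile is not a Nash equilibrium.

No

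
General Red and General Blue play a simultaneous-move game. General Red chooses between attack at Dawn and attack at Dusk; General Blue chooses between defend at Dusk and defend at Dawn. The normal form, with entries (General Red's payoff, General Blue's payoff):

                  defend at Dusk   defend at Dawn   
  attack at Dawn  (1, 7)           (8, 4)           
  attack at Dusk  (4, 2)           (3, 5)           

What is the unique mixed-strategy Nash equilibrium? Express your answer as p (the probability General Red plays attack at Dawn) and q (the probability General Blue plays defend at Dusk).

p = 1/2, q = 5/8

For General Blue to be willing to mix, General Blue must be indifferent between defend at Dusk and defend at Dawn, which pins down General Red's mix.
  General Blue's payoff to defend at Dusk: p·7 + (1−p)·2 = 5p + 2
  General Blue's payoff to defend at Dawn: p·4 + (1−p)·5 = -p + 5
  5p + 2 = -p + 5  ⇒  6p = 3  ⇒  p = 1/2.
For General Red to be willing to mix, General Red must be indifferent between attack at Dawn and attack at Dusk, which pins down General Blue's mix.
  General Red's payoff to attack at Dawn: q·1 + (1−q)·8 = -7q + 8
  General Red's payoff to attack at Dusk: q·4 + (1−q)·3 = q + 3
  -7q + 8 = q + 3  ⇒  -8q = -5  ⇒  q = 5/8.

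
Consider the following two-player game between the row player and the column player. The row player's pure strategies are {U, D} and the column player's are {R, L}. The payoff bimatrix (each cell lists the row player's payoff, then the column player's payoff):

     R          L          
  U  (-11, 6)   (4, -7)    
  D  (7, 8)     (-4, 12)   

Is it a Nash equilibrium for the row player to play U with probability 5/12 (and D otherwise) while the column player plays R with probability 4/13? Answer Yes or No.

Given the row player's mix p = 5/12, the column player's payoff from R is 43/6 but from L is 49/12. The column player strictly prefers R, so the column player would not mix.
So the proposed profile is not a Nash equilibrium.

No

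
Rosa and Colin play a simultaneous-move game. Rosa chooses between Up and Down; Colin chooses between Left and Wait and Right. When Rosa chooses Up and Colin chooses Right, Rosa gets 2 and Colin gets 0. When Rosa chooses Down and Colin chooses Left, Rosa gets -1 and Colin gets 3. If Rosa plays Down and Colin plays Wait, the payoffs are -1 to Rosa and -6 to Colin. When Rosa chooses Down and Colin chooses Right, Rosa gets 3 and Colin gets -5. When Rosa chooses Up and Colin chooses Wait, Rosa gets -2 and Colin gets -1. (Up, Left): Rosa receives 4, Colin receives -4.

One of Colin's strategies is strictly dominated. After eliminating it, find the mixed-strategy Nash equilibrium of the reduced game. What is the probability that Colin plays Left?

q = 1/6

Colin's strategy Wait is strictly dominated by Right: 0 > -1 and -5 > -6. Eliminate Wait.
Rosa's indifference between Up and Down determines Colin's mixing probability q:
  Rosa's expected payoff from Up: q·4 + (1−q)·2 = 2q + 2
  Rosa's expected payoff from Down: q·(-1) + (1−q)·3 = -4q + 3
  2q + 2 = -4q + 3  ⇒  6q = 1  ⇒  q = 1/6.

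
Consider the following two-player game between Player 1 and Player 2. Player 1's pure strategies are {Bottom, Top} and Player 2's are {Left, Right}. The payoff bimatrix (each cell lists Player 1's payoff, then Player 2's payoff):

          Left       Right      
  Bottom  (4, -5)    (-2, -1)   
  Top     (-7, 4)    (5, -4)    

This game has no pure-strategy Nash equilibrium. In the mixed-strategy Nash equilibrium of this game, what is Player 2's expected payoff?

Player 2's indifference between Left and Right determines Player 1's mixing probability p:
  Player 2's expected payoff from Left: p·(-5) + (1−p)·4 = -9p + 4
  Player 2's expected payoff from Right: p·(-1) + (1−p)·(-4) = 3p - 4
  -9p + 4 = 3p - 4  ⇒  -12p = -8  ⇒  p = 2/3.
At equilibrium Player 2 is indifferent across columns, so Player 2's payoff equals the payoff from Left: (2/3)·(-5) + (1/3)·4 = -2.

-2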